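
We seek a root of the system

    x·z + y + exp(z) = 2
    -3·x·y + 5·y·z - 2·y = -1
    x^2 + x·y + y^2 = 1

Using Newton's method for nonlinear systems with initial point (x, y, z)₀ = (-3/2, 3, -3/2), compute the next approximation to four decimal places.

(-0.8171, 1.7222, -0.5829)

At (-3/2, 3, -3/2): F = (3.473130, -14.0000, 5.7500).
Jacobian J = [[z, 1, x + exp(z)], [-3·y, -3·x + 5·z - 2, 5·y], [2·x + y, x + 2·y, 0]].
At the point, J = [[-1.5000, 1.0000, -1.276870], [-9.0000, -5.0000, 15.0000], [0.0000, 4.5000, 0.0000]] (det J = 152.963229).
Solving J·Δ = −F gives Δ = (0.6829, -1.2778, 0.9171).
Then the next iterate is (x, y, z)₁ = (-0.8171, 1.7222, -0.5829).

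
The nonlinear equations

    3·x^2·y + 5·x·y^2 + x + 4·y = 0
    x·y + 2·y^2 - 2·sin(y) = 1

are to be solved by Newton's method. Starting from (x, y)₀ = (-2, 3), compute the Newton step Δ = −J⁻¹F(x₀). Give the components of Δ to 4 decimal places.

(0.2206, -0.9499)

At (-2, 3): F = (-44.0000, 10.717760).
Jacobian J = [[6·x·y + 5·y^2 + 1, 3·x^2 + 10·x·y + 4], [y, x + 4·y - 2·cos(y)]].
At the point, J = [[10.0000, -44.0000], [3.0000, 11.979985]] (det J = 251.799850).
Solving J·Δ = −F gives Δ = (0.2206, -0.9499).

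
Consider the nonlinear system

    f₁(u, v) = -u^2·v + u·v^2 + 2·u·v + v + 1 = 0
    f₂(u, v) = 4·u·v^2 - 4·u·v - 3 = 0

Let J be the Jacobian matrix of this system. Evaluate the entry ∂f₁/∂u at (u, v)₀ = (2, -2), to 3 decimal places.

8.000

∂f₁/∂u = -2·u·v + v^2 + 2·v.
At (2, -2) this is 8.000.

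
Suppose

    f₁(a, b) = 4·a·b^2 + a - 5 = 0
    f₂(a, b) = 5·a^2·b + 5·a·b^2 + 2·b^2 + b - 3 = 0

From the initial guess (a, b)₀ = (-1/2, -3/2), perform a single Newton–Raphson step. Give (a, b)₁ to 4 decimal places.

(-0.4000, 0.0000)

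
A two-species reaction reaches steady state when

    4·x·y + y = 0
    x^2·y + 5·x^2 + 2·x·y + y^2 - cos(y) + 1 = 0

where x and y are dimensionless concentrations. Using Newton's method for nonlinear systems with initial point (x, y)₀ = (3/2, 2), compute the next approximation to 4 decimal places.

At (3/2, 2): F = (14.0000, 27.166147).
Jacobian J = [[4·y, 4·x + 1], [2·x·y + 10·x + 2·y, x^2 + 2·x + 2·y + sin(y)]].
At the point, J = [[8.0000, 7.0000], [25.0000, 10.159297]] (det J = -93.725621).
Solving J·Δ = −F gives Δ = (-0.5114, -1.4155).
Then the next iterate is (x, y)₁ = (0.9886, 0.5845).

(0.9886, 0.5845)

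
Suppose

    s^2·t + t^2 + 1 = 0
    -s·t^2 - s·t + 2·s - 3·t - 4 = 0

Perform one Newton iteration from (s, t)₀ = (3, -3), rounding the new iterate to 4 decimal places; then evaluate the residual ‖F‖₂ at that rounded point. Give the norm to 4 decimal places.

At (3, -3): F = (-17.0000, -7.0000).
Jacobian J = [[2·s·t, s^2 + 2·t], [-t^2 - t + 2, -2·s·t - s - 3]].
At the point, J = [[-18.0000, 3.0000], [-4.0000, 12.0000]] (det J = -204.0000).
Solving J·Δ = −F gives Δ = (-0.8971, 0.2843).
Then the next iterate is (s, t)₁ = (2.1029, -2.7157).
Re-evaluating at (2.1029, -2.7157): F = (-3.634311, -1.445198), so ‖F‖₂ = 3.9111.

3.9111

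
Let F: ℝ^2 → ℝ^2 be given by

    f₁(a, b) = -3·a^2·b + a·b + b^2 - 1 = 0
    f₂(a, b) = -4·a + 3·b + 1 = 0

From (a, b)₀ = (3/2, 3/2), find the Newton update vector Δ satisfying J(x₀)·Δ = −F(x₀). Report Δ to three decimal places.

At (3/2, 3/2): F = (-6.625, -0.500).
Jacobian J = [[-6·a·b + b, -3·a^2 + a + 2·b], [-4, 3]].
At the point, J = [[-12.000, -2.250], [-4.000, 3.000]] (det J = -45.000).
Solving J·Δ = −F gives Δ = (-0.467, -0.456).

(-0.467, -0.456)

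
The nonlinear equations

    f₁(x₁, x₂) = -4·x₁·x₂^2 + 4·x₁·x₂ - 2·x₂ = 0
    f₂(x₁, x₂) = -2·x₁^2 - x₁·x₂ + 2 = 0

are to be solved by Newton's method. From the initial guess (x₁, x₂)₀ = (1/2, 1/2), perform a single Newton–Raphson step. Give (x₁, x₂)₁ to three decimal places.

At (1/2, 1/2): F = (-0.500, 1.250).
Jacobian J = [[-4·x₂^2 + 4·x₂, -8·x₁·x₂ + 4·x₁ - 2], [-4·x₁ - x₂, -x₁]].
At the point, J = [[1.000, -2.000], [-2.500, -0.500]] (det J = -5.500).
Solving J·Δ = −F gives Δ = (0.500, 0.000).
Then the next iterate is (x₁, x₂)₁ = (1.000, 0.500).

(1.000, 0.500)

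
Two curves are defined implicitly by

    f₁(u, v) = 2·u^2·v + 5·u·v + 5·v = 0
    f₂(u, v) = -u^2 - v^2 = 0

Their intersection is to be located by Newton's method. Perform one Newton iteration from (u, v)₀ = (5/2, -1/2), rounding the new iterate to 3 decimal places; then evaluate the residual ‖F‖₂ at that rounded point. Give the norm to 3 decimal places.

At (5/2, -1/2): F = (-15.000, -6.500).
Jacobian J = [[4·u·v + 5·v, 2·u^2 + 5·u + 5], [-2·u, -2·v]].
At the point, J = [[-7.500, 30.000], [-5.000, 1.000]] (det J = 142.500).
Solving J·Δ = −F gives Δ = (-1.263, 0.184).
Then the next iterate is (u, v)₁ = (1.237, -0.316).
Re-evaluating at (1.237, -0.316): F = (-4.50153, -1.63003), so ‖F‖₂ = 4.788.

4.788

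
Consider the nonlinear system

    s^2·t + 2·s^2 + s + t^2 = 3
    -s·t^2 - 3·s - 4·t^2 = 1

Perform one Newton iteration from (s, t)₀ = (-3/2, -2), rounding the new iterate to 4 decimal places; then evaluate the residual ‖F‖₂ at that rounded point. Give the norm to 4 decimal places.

At (-3/2, -2): F = (-0.5000, -6.5000).
Jacobian J = [[2·s·t + 4·s + 1, s^2 + 2·t], [-t^2 - 3, -2·s·t - 8·t]].
At the point, J = [[1.0000, -1.7500], [-7.0000, 10.0000]] (det J = -2.2500).
Solving J·Δ = −F gives Δ = (-7.2778, -4.4444).
Then the next iterate is (s, t)₁ = (-8.7778, -6.4444).
Re-evaluating at (-8.7778, -6.4444): F = (-312.687519, 223.756826), so ‖F‖₂ = 384.5005.

384.5005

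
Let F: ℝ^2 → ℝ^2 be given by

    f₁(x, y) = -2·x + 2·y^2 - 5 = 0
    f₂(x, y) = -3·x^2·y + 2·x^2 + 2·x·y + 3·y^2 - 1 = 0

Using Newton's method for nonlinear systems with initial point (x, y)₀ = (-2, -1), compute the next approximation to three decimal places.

At (-2, -1): F = (1.000, 26.000).
Jacobian J = [[-2, 4·y], [-6·x·y + 4·x + 2·y, -3·x^2 + 2·x + 6·y]].
At the point, J = [[-2.000, -4.000], [-22.000, -22.000]] (det J = -44.000).
Solving J·Δ = −F gives Δ = (1.864, -0.682).
Then the next iterate is (x, y)₁ = (-0.136, -1.682).

(-0.136, -1.682)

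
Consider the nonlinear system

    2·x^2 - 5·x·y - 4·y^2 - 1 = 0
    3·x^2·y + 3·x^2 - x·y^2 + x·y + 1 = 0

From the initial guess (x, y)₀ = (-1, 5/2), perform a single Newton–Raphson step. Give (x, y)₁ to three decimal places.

(-0.695, 1.398)

At (-1, 5/2): F = (-11.500, 15.250).
Jacobian J = [[4·x - 5·y, -5·x - 8·y], [6·x·y + 6·x - y^2 + y, 3·x^2 - 2·x·y + x]].
At the point, J = [[-16.500, -15.000], [-24.750, 7.000]] (det J = -486.750).
Solving J·Δ = −F gives Δ = (0.305, -1.102).
Then the next iterate is (x, y)₁ = (-0.695, 1.398).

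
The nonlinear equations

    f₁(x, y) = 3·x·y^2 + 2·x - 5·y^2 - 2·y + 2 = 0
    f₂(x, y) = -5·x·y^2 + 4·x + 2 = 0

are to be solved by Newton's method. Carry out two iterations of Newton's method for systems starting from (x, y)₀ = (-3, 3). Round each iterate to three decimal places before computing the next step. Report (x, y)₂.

(0.402, 0.818)

At (-3, 3): F = (-136.000, 125.000).
Jacobian J = [[3·y^2 + 2, 6·x·y - 10·y - 2], [-5·y^2 + 4, -10·x·y]].
At the point, J = [[29.000, -86.000], [-41.000, 90.000]] (det J = -916.000).
Solving J·Δ = −F gives Δ = (-1.627, -2.130).
Then the next iterate is (x, y)₁ = (-4.627, 0.870).
Round to (-4.627, 0.870) and repeat: F = (-23.28503, 1.00288), J = [[4.27070, -34.85294], [0.21550, 40.25490]].
Δ = (5.029, -0.052), so (x, y)₂ = (0.402, 0.818).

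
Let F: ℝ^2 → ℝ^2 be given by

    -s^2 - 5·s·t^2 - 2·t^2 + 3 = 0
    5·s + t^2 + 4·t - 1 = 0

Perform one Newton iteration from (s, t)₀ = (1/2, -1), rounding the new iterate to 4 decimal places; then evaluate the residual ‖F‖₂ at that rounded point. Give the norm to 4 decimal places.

0.0969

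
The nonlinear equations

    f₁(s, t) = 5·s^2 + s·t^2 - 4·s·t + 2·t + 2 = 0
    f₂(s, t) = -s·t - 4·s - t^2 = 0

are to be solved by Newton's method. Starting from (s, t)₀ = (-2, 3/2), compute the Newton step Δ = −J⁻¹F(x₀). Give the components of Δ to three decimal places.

(1.475, 0.635)

At (-2, 3/2): F = (32.500, 8.750).
Jacobian J = [[10·s + t^2 - 4·t, 2·s·t - 4·s + 2], [-t - 4, -s - 2·t]].
At the point, J = [[-23.750, 4.000], [-5.500, -1.000]] (det J = 45.750).
Solving J·Δ = −F gives Δ = (1.475, 0.635).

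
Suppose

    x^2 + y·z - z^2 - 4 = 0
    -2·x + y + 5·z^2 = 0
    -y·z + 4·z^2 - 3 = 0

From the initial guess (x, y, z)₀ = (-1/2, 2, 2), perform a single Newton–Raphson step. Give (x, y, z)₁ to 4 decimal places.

At (-1/2, 2, 2): F = (-3.7500, 23.0000, 9.0000).
Jacobian J = [[2·x, z, y - 2·z], [-2, 1, 10·z], [0, -z, -y + 8·z]].
At the point, J = [[-1.0000, 2.0000, -2.0000], [-2.0000, 1.0000, 20.0000], [0.0000, -2.0000, 14.0000]] (det J = -6.0000).
Solving J·Δ = −F gives Δ = (-62.7500, -35.1667, -5.6667).
Then the next iterate is (x, y, z)₁ = (-63.2500, -33.1667, -3.6667).

(-63.2500, -33.1667, -3.6667)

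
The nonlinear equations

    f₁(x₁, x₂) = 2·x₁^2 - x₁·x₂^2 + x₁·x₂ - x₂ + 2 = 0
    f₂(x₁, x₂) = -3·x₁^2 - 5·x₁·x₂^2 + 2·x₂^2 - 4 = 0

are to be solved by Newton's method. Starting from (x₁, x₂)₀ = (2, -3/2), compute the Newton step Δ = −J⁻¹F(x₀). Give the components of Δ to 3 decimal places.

(-1.262, 0.195)

At (2, -3/2): F = (4.000, -34.000).
Jacobian J = [[4·x₁ - x₂^2 + x₂, -2·x₁·x₂ + x₁ - 1], [-6·x₁ - 5·x₂^2, -10·x₁·x₂ + 4·x₂]].
At the point, J = [[4.250, 7.000], [-23.250, 24.000]] (det J = 264.750).
Solving J·Δ = −F gives Δ = (-1.262, 0.195).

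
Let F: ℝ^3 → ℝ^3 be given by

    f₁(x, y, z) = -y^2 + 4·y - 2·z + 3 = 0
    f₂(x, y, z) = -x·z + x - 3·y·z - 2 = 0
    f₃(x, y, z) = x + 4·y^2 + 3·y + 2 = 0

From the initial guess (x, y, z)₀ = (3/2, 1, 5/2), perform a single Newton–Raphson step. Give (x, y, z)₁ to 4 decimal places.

(-4.7222, 0.6111, 2.6111)

At (3/2, 1, 5/2): F = (1.0000, -11.7500, 10.5000).
Jacobian J = [[0, -2·y + 4, -2], [-z + 1, -3·z, -x - 3·y], [1, 8·y + 3, 0]].
At the point, J = [[0.0000, 2.0000, -2.0000], [-1.5000, -7.5000, -4.5000], [1.0000, 11.0000, 0.0000]] (det J = 9.0000).
Solving J·Δ = −F gives Δ = (-6.2222, -0.3889, 0.1111).
Then the next iterate is (x, y, z)₁ = (-4.7222, 0.6111, 2.6111).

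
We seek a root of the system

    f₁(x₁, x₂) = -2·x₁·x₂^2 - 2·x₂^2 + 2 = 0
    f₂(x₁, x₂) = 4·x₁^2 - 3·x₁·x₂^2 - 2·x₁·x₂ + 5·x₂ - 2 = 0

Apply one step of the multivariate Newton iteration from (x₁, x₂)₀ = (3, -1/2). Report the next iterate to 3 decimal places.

At (3, -1/2): F = (0.000, 32.250).
Jacobian J = [[-2·x₂^2, -4·x₁·x₂ - 4·x₂], [8·x₁ - 3·x₂^2 - 2·x₂, -6·x₁·x₂ - 2·x₁ + 5]].
At the point, J = [[-0.500, 8.000], [24.250, 8.000]] (det J = -198.000).
Solving J·Δ = −F gives Δ = (-1.303, -0.081).
Then the next iterate is (x₁, x₂)₁ = (1.697, -0.581).

(1.697, -0.581)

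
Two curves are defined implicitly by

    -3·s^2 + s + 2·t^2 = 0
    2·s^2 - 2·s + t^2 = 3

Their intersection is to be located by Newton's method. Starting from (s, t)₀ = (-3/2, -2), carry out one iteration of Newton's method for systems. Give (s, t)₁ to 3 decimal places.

(-0.837, -1.202)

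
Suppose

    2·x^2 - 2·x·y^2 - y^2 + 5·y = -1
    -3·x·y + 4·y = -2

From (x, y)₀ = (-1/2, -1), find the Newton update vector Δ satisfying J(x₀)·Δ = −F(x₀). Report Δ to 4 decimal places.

At (-1/2, -1): F = (-3.5000, -3.5000).
Jacobian J = [[4·x - 2·y^2, -4·x·y - 2·y + 5], [-3·y, -3·x + 4]].
At the point, J = [[-4.0000, 5.0000], [3.0000, 5.5000]] (det J = -37.0000).
Solving J·Δ = −F gives Δ = (-0.0473, 0.6622).

(-0.0473, 0.6622)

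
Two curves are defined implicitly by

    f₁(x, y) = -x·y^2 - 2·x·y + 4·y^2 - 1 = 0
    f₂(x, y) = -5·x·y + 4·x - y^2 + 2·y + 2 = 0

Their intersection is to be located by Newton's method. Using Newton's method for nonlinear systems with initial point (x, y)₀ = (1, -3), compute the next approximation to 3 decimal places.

(0.418, -1.313)

At (1, -3): F = (32.000, 6.000).
Jacobian J = [[-y^2 - 2·y, -2·x·y - 2·x + 8·y], [-5·y + 4, -5·x - 2·y + 2]].
At the point, J = [[-3.000, -20.000], [19.000, 3.000]] (det J = 371.000).
Solving J·Δ = −F gives Δ = (-0.582, 1.687).
Then the next iterate is (x, y)₁ = (0.418, -1.313).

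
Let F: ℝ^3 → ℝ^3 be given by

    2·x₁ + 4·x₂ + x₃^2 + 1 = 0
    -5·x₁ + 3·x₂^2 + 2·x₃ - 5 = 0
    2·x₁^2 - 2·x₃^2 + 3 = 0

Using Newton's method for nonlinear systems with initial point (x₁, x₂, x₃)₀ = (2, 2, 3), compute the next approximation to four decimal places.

At (2, 2, 3): F = (22.0000, 3.0000, -7.0000).
Jacobian J = [[2, 4, 2·x₃], [-5, 6·x₂, 2], [4·x₁, 0, -4·x₃]].
At the point, J = [[2.0000, 4.0000, 6.0000], [-5.0000, 12.0000, 2.0000], [8.0000, 0.0000, -12.0000]] (det J = -1040.0000).
Solving J·Δ = −F gives Δ = (-2.4769, -0.9096, -2.2346).
Then the next iterate is (x₁, x₂, x₃)₁ = (-0.4769, 1.0904, 0.7654).

(-0.4769, 1.0904, 0.7654)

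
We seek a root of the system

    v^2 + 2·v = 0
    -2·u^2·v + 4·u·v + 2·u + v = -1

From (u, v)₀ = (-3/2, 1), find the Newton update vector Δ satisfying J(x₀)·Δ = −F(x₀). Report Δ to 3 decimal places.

At (-3/2, 1): F = (3.000, -11.500).
Jacobian J = [[0, 2·v + 2], [-4·u·v + 4·v + 2, -2·u^2 + 4·u + 1]].
At the point, J = [[0.000, 4.000], [12.000, -9.500]] (det J = -48.000).
Solving J·Δ = −F gives Δ = (0.365, -0.750).

(0.365, -0.750)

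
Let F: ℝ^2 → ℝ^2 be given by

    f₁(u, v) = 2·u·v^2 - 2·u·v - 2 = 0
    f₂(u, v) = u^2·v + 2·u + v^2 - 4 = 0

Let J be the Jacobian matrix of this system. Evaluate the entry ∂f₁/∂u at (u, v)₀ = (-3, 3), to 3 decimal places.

12.000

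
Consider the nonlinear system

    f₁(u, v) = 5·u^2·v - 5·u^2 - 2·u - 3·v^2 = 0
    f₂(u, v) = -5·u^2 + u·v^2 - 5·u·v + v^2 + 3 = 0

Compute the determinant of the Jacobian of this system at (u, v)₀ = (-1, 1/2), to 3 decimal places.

-0.500

J = [[10·u·v - 10·u - 2, 5·u^2 - 6·v], [-10·u + v^2 - 5·v, 2·u·v - 5·u + 2·v]].
At the point, J = [[3.000, 2.000], [7.750, 5.000]].
det J = -0.500.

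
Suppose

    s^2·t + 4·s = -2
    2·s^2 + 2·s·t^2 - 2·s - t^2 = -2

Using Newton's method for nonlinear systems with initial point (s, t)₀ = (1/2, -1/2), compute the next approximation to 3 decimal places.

(-2.500, 26.000)

At (1/2, -1/2): F = (3.875, 1.500).
Jacobian J = [[2·s·t + 4, s^2], [4·s + 2·t^2 - 2, 4·s·t - 2·t]].
At the point, J = [[3.500, 0.250], [0.500, 0.000]] (det J = -0.125).
Solving J·Δ = −F gives Δ = (-3.000, 26.500).
Then the next iterate is (s, t)₁ = (-2.500, 26.000).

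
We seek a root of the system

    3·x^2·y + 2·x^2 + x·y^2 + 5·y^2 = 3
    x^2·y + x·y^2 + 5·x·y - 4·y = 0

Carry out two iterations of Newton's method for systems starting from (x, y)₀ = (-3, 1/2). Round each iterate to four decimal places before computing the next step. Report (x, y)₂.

(-1.4999, 0.0021)

At (-3, 1/2): F = (29.0000, -5.7500).
Jacobian J = [[6·x·y + 4·x + y^2, 3·x^2 + 2·x·y + 10·y], [2·x·y + y^2 + 5·y, x^2 + 2·x·y + 5·x - 4]].
At the point, J = [[-20.7500, 29.0000], [-0.2500, -13.0000]] (det J = 277.0000).
Solving J·Δ = −F gives Δ = (0.7590, -0.4569).
Then the next iterate is (x, y)₁ = (-2.2410, 0.0431).
Round to (-2.2410, 0.0431) and repeat: F = (7.698642, -0.443047), J = [[-9.541665, 15.304069], [0.024183, -10.376093]].
Δ = (0.7411, -0.0410), so (x, y)₂ = (-1.4999, 0.0021).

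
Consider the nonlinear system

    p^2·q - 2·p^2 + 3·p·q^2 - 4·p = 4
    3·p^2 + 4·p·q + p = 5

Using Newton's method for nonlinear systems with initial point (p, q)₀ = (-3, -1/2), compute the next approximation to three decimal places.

At (-3, -1/2): F = (-16.750, 25.000).
Jacobian J = [[2·p·q - 4·p + 3·q^2 - 4, p^2 + 6·p·q], [6·p + 4·q + 1, 4·p]].
At the point, J = [[11.750, 18.000], [-19.000, -12.000]] (det J = 201.000).
Solving J·Δ = −F gives Δ = (1.239, 0.122).
Then the next iterate is (p, q)₁ = (-1.761, -0.378).

(-1.761, -0.378)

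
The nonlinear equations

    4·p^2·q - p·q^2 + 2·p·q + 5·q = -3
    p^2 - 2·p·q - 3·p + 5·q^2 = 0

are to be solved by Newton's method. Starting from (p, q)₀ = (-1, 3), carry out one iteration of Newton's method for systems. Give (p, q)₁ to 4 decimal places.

(-0.5270, 1.4438)

At (-1, 3): F = (33.0000, 55.0000).
Jacobian J = [[8·p·q - q^2 + 2·q, 4·p^2 - 2·p·q + 2·p + 5], [2·p - 2·q - 3, -2·p + 10·q]].
At the point, J = [[-27.0000, 13.0000], [-11.0000, 32.0000]] (det J = -721.0000).
Solving J·Δ = −F gives Δ = (0.4730, -1.5562).
Then the next iterate is (p, q)₁ = (-0.5270, 1.4438).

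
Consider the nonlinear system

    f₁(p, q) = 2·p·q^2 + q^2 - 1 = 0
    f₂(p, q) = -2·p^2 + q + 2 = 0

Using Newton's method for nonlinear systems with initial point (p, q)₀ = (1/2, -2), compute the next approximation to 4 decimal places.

(0.8750, -0.7500)

At (1/2, -2): F = (7.0000, -0.5000).
Jacobian J = [[2·q^2, 4·p·q + 2·q], [-4·p, 1]].
At the point, J = [[8.0000, -8.0000], [-2.0000, 1.0000]] (det J = -8.0000).
Solving J·Δ = −F gives Δ = (0.3750, 1.2500).
Then the next iterate is (p, q)₁ = (0.8750, -0.7500).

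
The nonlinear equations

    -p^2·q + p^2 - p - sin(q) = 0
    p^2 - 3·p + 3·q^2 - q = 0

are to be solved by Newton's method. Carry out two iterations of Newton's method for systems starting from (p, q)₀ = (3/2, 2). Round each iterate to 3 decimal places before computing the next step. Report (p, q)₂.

(-0.314, 0.729)

At (3/2, 2): F = (-4.65930, 7.750).
Jacobian J = [[-2·p·q + 2·p - 1, -p^2 - cos(q)], [2·p - 3, 6·q - 1]].
At the point, J = [[-4.000, -1.83385], [0.000, 11.000]] (det J = -44.000).
Solving J·Δ = −F gives Δ = (-0.842, -0.705).
Then the next iterate is (p, q)₁ = (0.658, 1.295).
Round to (0.658, 1.295) and repeat: F = (-1.74793, 2.19504), J = [[-1.38822, -0.70528], [-1.684, 6.770]].
Δ = (-0.972, -0.566), so (p, q)₂ = (-0.314, 0.729).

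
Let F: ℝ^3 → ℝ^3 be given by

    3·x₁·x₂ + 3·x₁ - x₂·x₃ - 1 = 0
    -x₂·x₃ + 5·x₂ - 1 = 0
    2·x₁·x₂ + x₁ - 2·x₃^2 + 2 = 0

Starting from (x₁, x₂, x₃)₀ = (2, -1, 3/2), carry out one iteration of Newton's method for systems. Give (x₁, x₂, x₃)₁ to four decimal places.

At (2, -1, 3/2): F = (0.5000, -4.5000, -4.5000).
Jacobian J = [[3·x₂ + 3, 3·x₁ - x₃, -x₂], [0, -x₃ + 5, -x₂], [2·x₂ + 1, 2·x₁, -4·x₃]].
At the point, J = [[0.0000, 4.5000, 1.0000], [0.0000, 3.5000, 1.0000], [-1.0000, 4.0000, -6.0000]] (det J = -1.0000).
Solving J·Δ = −F gives Δ = (-156.5000, -5.0000, 22.0000).
Then the next iterate is (x₁, x₂, x₃)₁ = (-154.5000, -6.0000, 23.5000).

(-154.5000, -6.0000, 23.5000)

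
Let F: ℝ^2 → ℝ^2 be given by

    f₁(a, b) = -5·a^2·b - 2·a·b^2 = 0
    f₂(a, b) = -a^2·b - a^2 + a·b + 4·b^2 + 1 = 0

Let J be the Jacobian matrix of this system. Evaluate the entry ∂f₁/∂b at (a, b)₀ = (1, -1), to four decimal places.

-1.0000

∂f₁/∂b = -5·a^2 - 4·a·b.
At (1, -1) this is -1.0000.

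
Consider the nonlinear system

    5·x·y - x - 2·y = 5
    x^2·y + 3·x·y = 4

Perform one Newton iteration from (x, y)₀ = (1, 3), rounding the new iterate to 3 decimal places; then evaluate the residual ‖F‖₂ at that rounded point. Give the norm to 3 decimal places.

At (1, 3): F = (3.000, 8.000).
Jacobian J = [[5·y - 1, 5·x - 2], [2·x·y + 3·y, x^2 + 3·x]].
At the point, J = [[14.000, 3.000], [15.000, 4.000]] (det J = 11.000).
Solving J·Δ = −F gives Δ = (1.091, -6.091).
Then the next iterate is (x, y)₁ = (2.091, -3.091).
Re-evaluating at (2.091, -3.091): F = (-33.22541, -36.90456), so ‖F‖₂ = 49.658.

49.658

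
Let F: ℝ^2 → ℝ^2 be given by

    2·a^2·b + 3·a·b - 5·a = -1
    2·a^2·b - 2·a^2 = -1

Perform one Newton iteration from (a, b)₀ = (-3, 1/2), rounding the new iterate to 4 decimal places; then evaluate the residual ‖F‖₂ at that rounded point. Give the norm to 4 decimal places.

5.9455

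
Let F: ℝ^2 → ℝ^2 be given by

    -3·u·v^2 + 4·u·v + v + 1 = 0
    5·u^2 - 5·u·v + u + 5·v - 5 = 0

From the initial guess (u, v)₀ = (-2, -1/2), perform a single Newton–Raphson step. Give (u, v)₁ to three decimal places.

At (-2, -1/2): F = (6.000, 5.500).
Jacobian J = [[-3·v^2 + 4·v, -6·u·v + 4·u + 1], [10·u - 5·v + 1, -5·u + 5]].
At the point, J = [[-2.750, -13.000], [-16.500, 15.000]] (det J = -255.750).
Solving J·Δ = −F gives Δ = (0.631, 0.328).
Then the next iterate is (u, v)₁ = (-1.369, -0.172).

(-1.369, -0.172)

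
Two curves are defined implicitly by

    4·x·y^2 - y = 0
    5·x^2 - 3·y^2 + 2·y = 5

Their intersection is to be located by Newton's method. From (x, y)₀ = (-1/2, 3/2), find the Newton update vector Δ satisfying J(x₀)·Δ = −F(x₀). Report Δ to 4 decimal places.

At (-1/2, 3/2): F = (-6.0000, -7.5000).
Jacobian J = [[4·y^2, 8·x·y - 1], [10·x, -6·y + 2]].
At the point, J = [[9.0000, -7.0000], [-5.0000, -7.0000]] (det J = -98.0000).
Solving J·Δ = −F gives Δ = (-0.1071, -0.9949).

(-0.1071, -0.9949)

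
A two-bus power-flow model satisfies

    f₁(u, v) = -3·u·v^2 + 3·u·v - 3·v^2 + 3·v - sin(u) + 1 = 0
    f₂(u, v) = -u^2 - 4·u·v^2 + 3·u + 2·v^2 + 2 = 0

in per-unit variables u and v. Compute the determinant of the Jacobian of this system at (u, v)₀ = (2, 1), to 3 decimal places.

J = [[-3·v^2 + 3·v - cos(u), -6·u·v + 3·u - 6·v + 3], [-2·u - 4·v^2 + 3, -8·u·v + 4·v]].
At the point, J = [[0.41615, -9.000], [-5.000, -12.000]].
det J = -49.994.

-49.994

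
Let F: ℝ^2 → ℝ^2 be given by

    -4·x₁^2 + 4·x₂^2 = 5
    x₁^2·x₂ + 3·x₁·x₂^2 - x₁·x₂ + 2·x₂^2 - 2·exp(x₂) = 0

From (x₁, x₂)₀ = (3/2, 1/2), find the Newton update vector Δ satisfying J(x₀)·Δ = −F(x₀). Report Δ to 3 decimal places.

(-0.849, 0.704)

At (3/2, 1/2): F = (-13.000, -1.29744).
Jacobian J = [[-8·x₁, 8·x₂], [2·x₁·x₂ + 3·x₂^2 - x₂, x₁^2 + 6·x₁·x₂ - x₁ + 4·x₂ - 2·exp(x₂)]].
At the point, J = [[-12.000, 4.000], [1.750, 3.95256]] (det J = -54.43069).
Solving J·Δ = −F gives Δ = (-0.849, 0.704).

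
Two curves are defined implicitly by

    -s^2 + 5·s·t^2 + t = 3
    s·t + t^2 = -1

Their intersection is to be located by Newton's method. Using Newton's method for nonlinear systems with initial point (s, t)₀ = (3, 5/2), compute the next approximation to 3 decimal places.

(40.250, -10.984)

At (3, 5/2): F = (84.250, 14.750).
Jacobian J = [[-2·s + 5·t^2, 10·s·t + 1], [t, s + 2·t]].
At the point, J = [[25.250, 76.000], [2.500, 8.000]] (det J = 12.000).
Solving J·Δ = −F gives Δ = (37.250, -13.484).
Then the next iterate is (s, t)₁ = (40.250, -10.984).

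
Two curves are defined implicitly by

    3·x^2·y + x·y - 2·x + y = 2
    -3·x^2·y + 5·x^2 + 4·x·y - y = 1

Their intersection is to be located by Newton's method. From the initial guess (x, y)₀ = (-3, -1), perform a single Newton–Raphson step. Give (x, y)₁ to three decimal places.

(-1.200, -1.240)

At (-3, -1): F = (-21.000, 84.000).
Jacobian J = [[6·x·y + y - 2, 3·x^2 + x + 1], [-6·x·y + 10·x + 4·y, -3·x^2 + 4·x - 1]].
At the point, J = [[15.000, 25.000], [-52.000, -40.000]] (det J = 700.000).
Solving J·Δ = −F gives Δ = (1.800, -0.240).
Then the next iterate is (x, y)₁ = (-1.200, -1.240).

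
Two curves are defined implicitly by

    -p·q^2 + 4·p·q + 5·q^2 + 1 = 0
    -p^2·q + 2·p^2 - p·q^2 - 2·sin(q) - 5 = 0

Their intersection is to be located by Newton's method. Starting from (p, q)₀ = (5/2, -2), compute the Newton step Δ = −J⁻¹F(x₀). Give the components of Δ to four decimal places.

At (5/2, -2): F = (-9.0000, 11.818595).
Jacobian J = [[-q^2 + 4·q, -2·p·q + 4·p + 10·q], [-2·p·q + 4·p - q^2, -p^2 - 2·p·q - 2·cos(q)]].
At the point, J = [[-12.0000, 0.0000], [16.0000, 4.582294]] (det J = -54.987524).
Solving J·Δ = −F gives Δ = (-0.7500, 0.0396).

(-0.7500, 0.0396)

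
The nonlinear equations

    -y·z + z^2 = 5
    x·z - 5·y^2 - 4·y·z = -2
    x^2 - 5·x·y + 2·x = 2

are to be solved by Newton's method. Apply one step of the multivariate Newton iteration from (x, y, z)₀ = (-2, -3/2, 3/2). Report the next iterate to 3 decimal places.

(1.529, -1.741, 1.531)

At (-2, -3/2, 3/2): F = (-0.500, -3.250, -17.000).
Jacobian J = [[0, -z, -y + 2·z], [z, -10·y - 4·z, x - 4·y], [2·x - 5·y + 2, -5·x, 0]].
At the point, J = [[0.000, -1.500, 4.500], [1.500, 9.000, 4.000], [5.500, 10.000, 0.000]] (det J = -188.250).
Solving J·Δ = −F gives Δ = (3.529, -0.241, 0.031).
Then the next iterate is (x, y, z)₁ = (1.529, -1.741, 1.531).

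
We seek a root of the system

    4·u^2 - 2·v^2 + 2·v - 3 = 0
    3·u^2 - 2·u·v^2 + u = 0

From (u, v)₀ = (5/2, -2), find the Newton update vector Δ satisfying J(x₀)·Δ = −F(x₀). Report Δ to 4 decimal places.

At (5/2, -2): F = (10.0000, 1.2500).
Jacobian J = [[8·u, -4·v + 2], [6·u - 2·v^2 + 1, -4·u·v]].
At the point, J = [[20.0000, 10.0000], [8.0000, 20.0000]] (det J = 320.0000).
Solving J·Δ = −F gives Δ = (-0.5859, 0.1719).

(-0.5859, 0.1719)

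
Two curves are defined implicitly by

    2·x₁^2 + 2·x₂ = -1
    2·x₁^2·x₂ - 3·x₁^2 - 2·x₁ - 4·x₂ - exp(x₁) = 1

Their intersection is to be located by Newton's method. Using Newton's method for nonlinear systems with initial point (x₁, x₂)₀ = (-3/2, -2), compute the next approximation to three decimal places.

(-1.187, -1.811)

At (-3/2, -2): F = (1.500, -5.97313).
Jacobian J = [[4·x₁, 2], [4·x₁·x₂ - 6·x₁ - exp(x₁) - 2, 2·x₁^2 - 4]].
At the point, J = [[-6.000, 2.000], [18.77687, 0.500]] (det J = -40.55374).
Solving J·Δ = −F gives Δ = (0.313, 0.189).
Then the next iterate is (x₁, x₂)₁ = (-1.187, -1.811).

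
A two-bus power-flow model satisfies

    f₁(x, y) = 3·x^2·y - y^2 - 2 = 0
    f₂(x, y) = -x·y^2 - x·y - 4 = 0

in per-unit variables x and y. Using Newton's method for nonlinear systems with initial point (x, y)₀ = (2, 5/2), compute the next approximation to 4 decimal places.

(1.6301, 0.9780)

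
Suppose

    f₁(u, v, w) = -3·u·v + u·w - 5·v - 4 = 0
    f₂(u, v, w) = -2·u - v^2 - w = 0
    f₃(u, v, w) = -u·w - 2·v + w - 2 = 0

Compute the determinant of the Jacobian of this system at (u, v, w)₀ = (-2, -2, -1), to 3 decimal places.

55.000

J = [[-3·v + w, -3·u - 5, u], [-2, -2·v, -1], [-w, -2, -u + 1]].
At the point, J = [[5.000, 1.000, -2.000], [-2.000, 4.000, -1.000], [1.000, -2.000, 3.000]].
det J = 55.000.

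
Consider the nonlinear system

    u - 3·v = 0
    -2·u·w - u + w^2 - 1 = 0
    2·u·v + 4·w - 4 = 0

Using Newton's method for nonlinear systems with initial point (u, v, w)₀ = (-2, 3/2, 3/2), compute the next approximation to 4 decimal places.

At (-2, 3/2, 3/2): F = (-6.5000, 9.2500, -4.0000).
Jacobian J = [[1, -3, 0], [-2·w - 1, 0, -2·u + 2·w], [2·v, 2·u, 4]].
At the point, J = [[1.0000, -3.0000, 0.0000], [-4.0000, 0.0000, 7.0000], [3.0000, -4.0000, 4.0000]] (det J = -83.0000).
Solving J·Δ = −F gives Δ = (0.1566, -2.1145, -1.2319).
Then the next iterate is (u, v, w)₁ = (-1.8434, -0.6145, 0.2681).

(-1.8434, -0.6145, 0.2681)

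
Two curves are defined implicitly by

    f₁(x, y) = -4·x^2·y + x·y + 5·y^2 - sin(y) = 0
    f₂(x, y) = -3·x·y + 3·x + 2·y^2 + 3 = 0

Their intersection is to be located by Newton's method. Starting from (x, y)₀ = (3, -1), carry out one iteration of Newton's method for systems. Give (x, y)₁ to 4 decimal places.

At (3, -1): F = (38.841471, 23.0000).
Jacobian J = [[-8·x·y + y, -4·x^2 + x + 10·y - cos(y)], [-3·y + 3, -3·x + 4·y]].
At the point, J = [[23.0000, -43.540302], [6.0000, -13.0000]] (det J = -37.758186).
Solving J·Δ = −F gives Δ = (13.1491, 7.8381).
Then the next iterate is (x, y)₁ = (16.1491, 6.8381).

(16.1491, 6.8381)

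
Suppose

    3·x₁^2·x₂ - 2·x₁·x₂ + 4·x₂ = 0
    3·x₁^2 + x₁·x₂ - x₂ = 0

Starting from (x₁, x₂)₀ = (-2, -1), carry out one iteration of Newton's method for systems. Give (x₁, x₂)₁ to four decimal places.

At (-2, -1): F = (-20.0000, 15.0000).
Jacobian J = [[6·x₁·x₂ - 2·x₂, 3·x₁^2 - 2·x₁ + 4], [6·x₁ + x₂, x₁ - 1]].
At the point, J = [[14.0000, 20.0000], [-13.0000, -3.0000]] (det J = 218.0000).
Solving J·Δ = −F gives Δ = (1.1009, 0.2294).
Then the next iterate is (x₁, x₂)₁ = (-0.8991, -0.7706).

(-0.8991, -0.7706)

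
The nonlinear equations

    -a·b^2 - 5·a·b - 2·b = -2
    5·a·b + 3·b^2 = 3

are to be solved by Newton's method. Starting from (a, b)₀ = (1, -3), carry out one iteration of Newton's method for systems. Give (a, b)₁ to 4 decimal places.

(-0.8602, -0.1613)

At (1, -3): F = (14.0000, 9.0000).
Jacobian J = [[-b^2 - 5·b, -2·a·b - 5·a - 2], [5·b, 5·a + 6·b]].
At the point, J = [[6.0000, -1.0000], [-15.0000, -13.0000]] (det J = -93.0000).
Solving J·Δ = −F gives Δ = (-1.8602, 2.8387).
Then the next iterate is (a, b)₁ = (-0.8602, -0.1613).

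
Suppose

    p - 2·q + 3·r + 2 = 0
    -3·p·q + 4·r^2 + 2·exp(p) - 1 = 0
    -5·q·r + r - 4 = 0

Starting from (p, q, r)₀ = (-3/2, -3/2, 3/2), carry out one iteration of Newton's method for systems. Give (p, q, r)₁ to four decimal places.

At (-3/2, -3/2, 3/2): F = (8.0000, 1.696260, 8.7500).
Jacobian J = [[1, -2, 3], [-3·q + 2·exp(p), -3·p, 8·r], [0, -5·r, -5·q + 1]].
At the point, J = [[1.0000, -2.0000, 3.0000], [4.946260, 4.5000, 12.0000], [0.0000, -7.5000, 8.5000]] (det J = 101.045568).
Solving J·Δ = −F gives Δ = (-6.8142, 2.9401, 1.5648).
Then the next iterate is (p, q, r)₁ = (-8.3142, 1.4401, 3.0648).

(-8.3142, 1.4401, 3.0648)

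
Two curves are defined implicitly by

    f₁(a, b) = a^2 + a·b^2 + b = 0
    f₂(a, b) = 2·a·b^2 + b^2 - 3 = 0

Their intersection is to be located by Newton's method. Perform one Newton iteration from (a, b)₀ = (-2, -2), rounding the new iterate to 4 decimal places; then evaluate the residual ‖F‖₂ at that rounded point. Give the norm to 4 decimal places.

At (-2, -2): F = (-6.0000, -15.0000).
Jacobian J = [[2·a + b^2, 2·a·b + 1], [2·b^2, 4·a·b + 2·b]].
At the point, J = [[0.0000, 9.0000], [8.0000, 12.0000]] (det J = -72.0000).
Solving J·Δ = −F gives Δ = (0.8750, 0.6667).
Then the next iterate is (a, b)₁ = (-1.1250, -1.3333).
Re-evaluating at (-1.1250, -1.3333): F = (-2.067575, -5.222111), so ‖F‖₂ = 5.6165.

5.6165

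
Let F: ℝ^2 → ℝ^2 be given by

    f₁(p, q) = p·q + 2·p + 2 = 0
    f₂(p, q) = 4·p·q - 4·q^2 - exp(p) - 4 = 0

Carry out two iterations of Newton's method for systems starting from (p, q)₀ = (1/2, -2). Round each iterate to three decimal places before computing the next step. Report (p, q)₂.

(-5.223, -3.620)

At (1/2, -2): F = (2.000, -25.64872).
Jacobian J = [[q + 2, p], [4·q - exp(p), 4·p - 8·q]].
At the point, J = [[0.000, 0.500], [-9.64872, 18.000]] (det J = 4.82436).
Solving J·Δ = −F gives Δ = (-10.120, -4.000).
Then the next iterate is (p, q)₁ = (-9.620, -6.000).
Round to (-9.620, -6.000) and repeat: F = (40.480, 82.87993), J = [[-4.000, -9.620], [-24.00007, 9.520]].
Δ = (4.397, 2.380), so (p, q)₂ = (-5.223, -3.620).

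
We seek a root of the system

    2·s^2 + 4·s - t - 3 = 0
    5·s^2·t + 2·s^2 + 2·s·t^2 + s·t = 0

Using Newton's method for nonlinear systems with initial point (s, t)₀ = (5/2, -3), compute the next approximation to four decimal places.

At (5/2, -3): F = (22.5000, -43.7500).
Jacobian J = [[4·s + 4, -1], [10·s·t + 4·s + 2·t^2 + t, 5·s^2 + 4·s·t + s]].
At the point, J = [[14.0000, -1.0000], [-50.0000, 3.7500]] (det J = 2.5000).
Solving J·Δ = −F gives Δ = (-16.2500, -205.0000).
Then the next iterate is (s, t)₁ = (-13.7500, -208.0000).

(-13.7500, -208.0000)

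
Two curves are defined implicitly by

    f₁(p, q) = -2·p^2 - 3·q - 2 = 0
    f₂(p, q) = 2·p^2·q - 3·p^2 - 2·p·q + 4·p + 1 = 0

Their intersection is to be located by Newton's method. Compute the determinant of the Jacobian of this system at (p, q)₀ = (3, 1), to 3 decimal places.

J = [[-4·p, -3], [4·p·q - 6·p - 2·q + 4, 2·p^2 - 2·p]].
At the point, J = [[-12.000, -3.000], [-4.000, 12.000]].
det J = -156.000.

-156.000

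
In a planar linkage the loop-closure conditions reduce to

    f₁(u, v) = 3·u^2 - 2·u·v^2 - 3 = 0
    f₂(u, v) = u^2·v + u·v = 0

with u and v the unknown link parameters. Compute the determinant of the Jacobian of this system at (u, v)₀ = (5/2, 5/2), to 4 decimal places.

J = [[6·u - 2·v^2, -4·u·v], [2·u·v + v, u^2 + u]].
At the point, J = [[2.5000, -25.0000], [15.0000, 8.7500]].
det J = 396.8750.

396.8750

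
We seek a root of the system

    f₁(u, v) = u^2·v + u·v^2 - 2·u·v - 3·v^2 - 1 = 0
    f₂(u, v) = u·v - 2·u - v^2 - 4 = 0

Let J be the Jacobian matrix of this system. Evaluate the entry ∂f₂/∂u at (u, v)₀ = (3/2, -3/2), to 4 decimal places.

-3.5000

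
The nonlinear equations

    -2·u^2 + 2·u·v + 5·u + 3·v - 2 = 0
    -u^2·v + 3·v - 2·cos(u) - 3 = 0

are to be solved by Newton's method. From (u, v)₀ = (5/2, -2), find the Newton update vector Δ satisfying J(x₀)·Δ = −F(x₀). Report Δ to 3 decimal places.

(0.293, 2.580)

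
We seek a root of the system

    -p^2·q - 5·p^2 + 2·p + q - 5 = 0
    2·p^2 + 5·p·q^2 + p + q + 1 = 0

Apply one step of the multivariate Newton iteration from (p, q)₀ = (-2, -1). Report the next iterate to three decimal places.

At (-2, -1): F = (-26.000, -4.000).
Jacobian J = [[-2·p·q - 10·p + 2, -p^2 + 1], [4·p + 5·q^2 + 1, 10·p·q + 1]].
At the point, J = [[18.000, -3.000], [-2.000, 21.000]] (det J = 372.000).
Solving J·Δ = −F gives Δ = (1.500, 0.333).
Then the next iterate is (p, q)₁ = (-0.500, -0.667).

(-0.500, -0.667)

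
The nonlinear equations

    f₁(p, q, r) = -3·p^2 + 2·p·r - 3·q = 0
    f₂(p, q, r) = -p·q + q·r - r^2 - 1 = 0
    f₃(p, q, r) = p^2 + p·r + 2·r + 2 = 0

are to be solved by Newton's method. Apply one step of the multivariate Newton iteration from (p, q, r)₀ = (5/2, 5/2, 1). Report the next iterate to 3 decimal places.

(0.919, 1.060, 0.275)

At (5/2, 5/2, 1): F = (-21.250, -5.750, 12.750).
Jacobian J = [[-6·p + 2·r, -3, 2·p], [-q, -p + r, q - 2·r], [2·p + r, 0, p + 2]].
At the point, J = [[-13.000, -3.000, 5.000], [-2.500, -1.500, 0.500], [6.000, 0.000, 4.500]] (det J = 90.000).
Solving J·Δ = −F gives Δ = (-1.581, -1.440, -0.725).
Then the next iterate is (p, q, r)₁ = (0.919, 1.060, 0.275).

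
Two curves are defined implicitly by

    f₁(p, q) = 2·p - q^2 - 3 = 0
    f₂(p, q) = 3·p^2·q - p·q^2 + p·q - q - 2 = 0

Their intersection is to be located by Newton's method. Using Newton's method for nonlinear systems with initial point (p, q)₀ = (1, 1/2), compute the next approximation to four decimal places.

(1.4483, 0.1466)

At (1, 1/2): F = (-1.2500, -0.7500).
Jacobian J = [[2, -2·q], [6·p·q - q^2 + q, 3·p^2 - 2·p·q + p - 1]].
At the point, J = [[2.0000, -1.0000], [3.2500, 2.0000]] (det J = 7.2500).
Solving J·Δ = −F gives Δ = (0.4483, -0.3534).
Then the next iterate is (p, q)₁ = (1.4483, 0.1466).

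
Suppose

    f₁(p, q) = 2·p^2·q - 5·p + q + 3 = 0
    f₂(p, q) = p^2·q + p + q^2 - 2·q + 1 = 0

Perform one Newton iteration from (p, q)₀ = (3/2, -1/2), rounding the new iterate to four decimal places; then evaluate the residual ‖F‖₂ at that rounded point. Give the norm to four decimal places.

29.3051

At (3/2, -1/2): F = (-7.2500, 2.6250).
Jacobian J = [[4·p·q - 5, 2·p^2 + 1], [2·p·q + 1, p^2 + 2·q - 2]].
At the point, J = [[-8.0000, 5.5000], [-0.5000, -0.7500]] (det J = 8.7500).
Solving J·Δ = −F gives Δ = (1.0286, 2.8143).
Then the next iterate is (p, q)₁ = (2.5286, 2.3143).
Re-evaluating at (2.5286, 2.3143): F = (22.265726, 19.053197), so ‖F‖₂ = 29.3051.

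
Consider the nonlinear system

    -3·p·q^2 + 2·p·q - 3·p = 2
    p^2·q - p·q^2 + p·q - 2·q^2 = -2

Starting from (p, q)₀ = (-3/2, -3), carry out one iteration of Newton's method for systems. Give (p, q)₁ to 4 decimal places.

(-1.2667, -1.5467)

At (-3/2, -3): F = (52.0000, -4.7500).
Jacobian J = [[-3·q^2 + 2·q - 3, -6·p·q + 2·p], [2·p·q - q^2 + q, p^2 - 2·p·q + p - 4·q]].
At the point, J = [[-36.0000, -30.0000], [-3.0000, 3.7500]] (det J = -225.0000).
Solving J·Δ = −F gives Δ = (0.2333, 1.4533).
Then the next iterate is (p, q)₁ = (-1.2667, -1.5467).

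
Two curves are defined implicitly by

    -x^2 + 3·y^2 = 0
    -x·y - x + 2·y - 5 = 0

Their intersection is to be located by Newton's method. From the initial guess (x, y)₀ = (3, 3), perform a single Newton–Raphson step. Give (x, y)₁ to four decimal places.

At (3, 3): F = (18.0000, -11.0000).
Jacobian J = [[-2·x, 6·y], [-y - 1, -x + 2]].
At the point, J = [[-6.0000, 18.0000], [-4.0000, -1.0000]] (det J = 78.0000).
Solving J·Δ = −F gives Δ = (-2.3077, -1.7692).
Then the next iterate is (x, y)₁ = (0.6923, 1.2308).

(0.6923, 1.2308)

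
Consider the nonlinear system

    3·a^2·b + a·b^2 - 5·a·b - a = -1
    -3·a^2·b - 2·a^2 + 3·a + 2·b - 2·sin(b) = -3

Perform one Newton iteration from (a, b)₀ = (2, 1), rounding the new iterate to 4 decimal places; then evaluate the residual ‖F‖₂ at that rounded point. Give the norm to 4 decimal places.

3.1510

At (2, 1): F = (3.0000, -10.682942).
Jacobian J = [[6·a·b + b^2 - 5·b - 1, 3·a^2 + 2·a·b - 5·a], [-6·a·b - 4·a + 3, -3·a^2 - 2·cos(b) + 2]].
At the point, J = [[7.0000, 6.0000], [-17.0000, -11.080605]] (det J = 24.435768).
Solving J·Δ = −F gives Δ = (-1.2627, 0.9732).
Then the next iterate is (a, b)₁ = (0.7373, 1.9732).
Re-evaluating at (0.7373, 1.9732): F = (-0.922849, 3.012871), so ‖F‖₂ = 3.1510.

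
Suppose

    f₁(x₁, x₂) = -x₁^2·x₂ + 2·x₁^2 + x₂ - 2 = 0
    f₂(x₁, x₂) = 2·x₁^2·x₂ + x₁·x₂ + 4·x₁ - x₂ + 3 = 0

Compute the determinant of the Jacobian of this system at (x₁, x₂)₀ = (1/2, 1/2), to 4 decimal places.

J = [[-2·x₁·x₂ + 4·x₁, -x₁^2 + 1], [4·x₁·x₂ + x₂ + 4, 2·x₁^2 + x₁ - 1]].
At the point, J = [[1.5000, 0.7500], [5.5000, 0.0000]].
det J = -4.1250.

-4.1250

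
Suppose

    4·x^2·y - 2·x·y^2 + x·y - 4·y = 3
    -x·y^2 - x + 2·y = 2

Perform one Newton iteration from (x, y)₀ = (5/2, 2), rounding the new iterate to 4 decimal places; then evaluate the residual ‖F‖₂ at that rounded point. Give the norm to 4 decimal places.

6.9115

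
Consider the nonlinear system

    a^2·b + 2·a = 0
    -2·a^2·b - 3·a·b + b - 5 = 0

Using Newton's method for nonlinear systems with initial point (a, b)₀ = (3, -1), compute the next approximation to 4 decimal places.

(-0.5806, -2.2581)

At (3, -1): F = (-3.0000, 21.0000).
Jacobian J = [[2·a·b + 2, a^2], [-4·a·b - 3·b, -2·a^2 - 3·a + 1]].
At the point, J = [[-4.0000, 9.0000], [15.0000, -26.0000]] (det J = -31.0000).
Solving J·Δ = −F gives Δ = (-3.5806, -1.2581).
Then the next iterate is (a, b)₁ = (-0.5806, -2.2581).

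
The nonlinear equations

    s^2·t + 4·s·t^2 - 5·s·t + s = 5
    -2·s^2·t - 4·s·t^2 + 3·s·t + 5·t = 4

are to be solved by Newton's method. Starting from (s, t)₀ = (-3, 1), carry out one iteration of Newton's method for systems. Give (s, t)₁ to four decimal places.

At (-3, 1): F = (4.0000, -14.0000).
Jacobian J = [[2·s·t + 4·t^2 - 5·t + 1, s^2 + 8·s·t - 5·s], [-4·s·t - 4·t^2 + 3·t, -2·s^2 - 8·s·t + 3·s + 5]].
At the point, J = [[-6.0000, 0.0000], [11.0000, 2.0000]] (det J = -12.0000).
Solving J·Δ = −F gives Δ = (0.6667, 3.3333).
Then the next iterate is (s, t)₁ = (-2.3333, 4.3333).

(-2.3333, 4.3333)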